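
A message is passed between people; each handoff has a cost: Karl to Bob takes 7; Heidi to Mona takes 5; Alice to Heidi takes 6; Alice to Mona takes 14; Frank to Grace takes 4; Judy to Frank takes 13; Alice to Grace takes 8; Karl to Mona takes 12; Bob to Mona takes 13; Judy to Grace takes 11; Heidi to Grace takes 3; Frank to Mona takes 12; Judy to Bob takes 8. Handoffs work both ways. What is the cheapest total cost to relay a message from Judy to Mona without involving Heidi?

A few of the Judy→Mona routes:
Judy - Grace - Alice - Mona: 11 + 8 + 14 = 33
Judy - Bob - Karl - Mona: 8 + 7 + 12 = 27
Judy - Grace - Frank - Mona: 11 + 4 + 12 = 27
Judy - Frank - Mona: 13 + 12 = 25
Judy - Bob - Mona: 8 + 13 = 21
The minimum is 21.

21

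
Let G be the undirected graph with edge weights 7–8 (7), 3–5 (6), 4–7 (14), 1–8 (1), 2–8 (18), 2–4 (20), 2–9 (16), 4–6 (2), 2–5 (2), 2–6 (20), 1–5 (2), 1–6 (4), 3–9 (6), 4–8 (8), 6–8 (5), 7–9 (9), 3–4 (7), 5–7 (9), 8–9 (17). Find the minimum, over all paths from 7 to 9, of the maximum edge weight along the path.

Checking several routes:
7→8→6→1→5→3→9: max(7, 5, 4, 2, 6, 6) = 7
7→8→4→3→9: max(7, 8, 7, 6) = 8
7→8→4→6→1→5→3→9: max(7, 8, 2, 4, 2, 6, 6) = 8
7→8→6→4→3→9: max(7, 5, 2, 7, 6) = 7
7→8→1→5→3→9: max(7, 1, 2, 6, 6) = 7
7→8→1→6→4→3→9: max(7, 1, 4, 2, 7, 6) = 7
The minimum achievable maximum is 7.

7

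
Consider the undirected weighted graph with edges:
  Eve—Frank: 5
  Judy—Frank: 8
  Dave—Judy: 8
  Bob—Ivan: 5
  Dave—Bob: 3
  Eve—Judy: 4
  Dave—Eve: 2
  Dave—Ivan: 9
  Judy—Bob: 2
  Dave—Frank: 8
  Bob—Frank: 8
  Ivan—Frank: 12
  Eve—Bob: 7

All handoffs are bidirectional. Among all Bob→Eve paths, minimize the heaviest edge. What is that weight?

3

Some routes from Bob to Eve:
Bob - Judy - Dave - Eve: max(2, 8, 2) = 8
Bob - Judy - Eve: max(2, 4) = 4
Bob - Judy - Dave - Frank - Eve: max(2, 8, 8, 5) = 8
Bob - Dave - Eve: max(3, 2) = 3
Bob - Eve: max(7) = 7
Bob - Judy - Frank - Eve: max(2, 8, 5) = 8
Best route has worst link 3.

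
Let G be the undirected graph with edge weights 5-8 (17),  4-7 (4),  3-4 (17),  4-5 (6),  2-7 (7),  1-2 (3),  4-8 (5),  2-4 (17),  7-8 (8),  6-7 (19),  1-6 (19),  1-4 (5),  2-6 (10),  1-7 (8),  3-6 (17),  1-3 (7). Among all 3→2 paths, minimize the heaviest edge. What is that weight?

7

Checking several routes:
3 → 1 → 2: max(7, 3) = 7
3 → 1 → 4 → 8 → 7 → 2: max(7, 5, 5, 8, 7) = 8
3 → 1 → 4 → 7 → 2: max(7, 5, 4, 7) = 7
Smallest bottleneck: 7.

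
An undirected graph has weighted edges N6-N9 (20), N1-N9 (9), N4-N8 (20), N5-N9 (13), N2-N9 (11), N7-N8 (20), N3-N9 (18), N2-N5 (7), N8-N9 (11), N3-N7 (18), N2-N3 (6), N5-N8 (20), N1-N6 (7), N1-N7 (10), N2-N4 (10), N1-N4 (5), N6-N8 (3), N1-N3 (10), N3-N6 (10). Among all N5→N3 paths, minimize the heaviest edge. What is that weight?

7

Comparing a few candidate routes:
N5→N2→N4→N1→N3: max(7, 10, 5, 10) = 10
N5→N2→N4→N1→N9→N8→N6→N3: max(7, 10, 5, 9, 11, 3, 10) = 11
N5→N2→N9→N8→N6→N1→N3: max(7, 11, 11, 3, 7, 10) = 11
N5→N2→N9→N8→N6→N3: max(7, 11, 11, 3, 10) = 11
N5→N2→N4→N1→N6→N3: max(7, 10, 5, 7, 10) = 10
N5→N2→N3: max(7, 6) = 7
Smallest bottleneck: 7.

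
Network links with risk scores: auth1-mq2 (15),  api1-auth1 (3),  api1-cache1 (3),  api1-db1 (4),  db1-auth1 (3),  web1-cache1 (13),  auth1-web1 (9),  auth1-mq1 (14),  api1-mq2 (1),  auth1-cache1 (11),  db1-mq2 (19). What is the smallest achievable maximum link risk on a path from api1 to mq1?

14

Checking several routes:
api1 -> mq2 -> db1 -> auth1 -> mq1: max(1, 19, 3, 14) = 19
api1 -> cache1 -> auth1 -> mq1: max(3, 11, 14) = 14
api1 -> db1 -> auth1 -> mq1: max(4, 3, 14) = 14
api1 -> auth1 -> mq1: max(3, 14) = 14
api1 -> cache1 -> web1 -> auth1 -> mq1: max(3, 13, 9, 14) = 14
api1 -> mq2 -> auth1 -> mq1: max(1, 15, 14) = 15
Best route has worst link 14.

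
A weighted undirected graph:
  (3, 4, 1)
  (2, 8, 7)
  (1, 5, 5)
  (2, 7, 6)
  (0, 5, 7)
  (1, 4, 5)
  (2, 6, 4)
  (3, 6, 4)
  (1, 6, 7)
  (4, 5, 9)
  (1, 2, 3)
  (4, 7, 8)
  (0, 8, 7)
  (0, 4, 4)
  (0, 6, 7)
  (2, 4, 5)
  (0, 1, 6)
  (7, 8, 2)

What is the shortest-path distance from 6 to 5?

Some routes from 6 to 5:
6-3-4-5: 4 + 1 + 9 = 14
6-3-4-1-5: 4 + 1 + 5 + 5 = 15
6-0-5: 7 + 7 = 14
6-1-5: 7 + 5 = 12
6-3-4-0-5: 4 + 1 + 4 + 7 = 16
6-2-1-5: 4 + 3 + 5 = 12
The minimum is 12.

12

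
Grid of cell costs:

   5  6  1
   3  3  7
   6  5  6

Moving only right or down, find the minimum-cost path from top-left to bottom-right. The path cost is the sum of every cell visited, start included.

22

Cheapest: (0,0) → (1,0) → (1,1) → (2,1) → (2,2)
  5 + 3 + 3 + 5 + 6 = 22
(Top row then right column would cost 25.)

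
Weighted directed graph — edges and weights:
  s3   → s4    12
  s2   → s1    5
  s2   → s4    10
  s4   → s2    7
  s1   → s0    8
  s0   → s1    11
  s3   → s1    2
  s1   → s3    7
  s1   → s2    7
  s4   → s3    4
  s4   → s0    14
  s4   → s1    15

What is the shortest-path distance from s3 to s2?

9

Paths from s3 to s2:
s3 → s4 → s1 → s2: 12 + 15 + 7 = 34
s3 → s4 → s2: 12 + 7 = 19
s3 → s4 → s0 → s1 → s2: 12 + 14 + 11 + 7 = 44
s3 → s1 → s2: 2 + 7 = 9
Shortest: 9.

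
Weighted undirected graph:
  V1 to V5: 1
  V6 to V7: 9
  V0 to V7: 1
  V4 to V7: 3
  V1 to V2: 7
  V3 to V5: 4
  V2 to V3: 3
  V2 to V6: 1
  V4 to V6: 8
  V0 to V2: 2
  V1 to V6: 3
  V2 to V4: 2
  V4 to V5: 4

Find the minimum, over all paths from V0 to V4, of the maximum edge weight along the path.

Checking several routes:
V0 → V2 → V6 → V1 → V5 → V4: max(2, 1, 3, 1, 4) = 4
V0 → V2 → V4: max(2, 2) = 2
V0 → V2 → V3 → V5 → V4: max(2, 3, 4, 4) = 4
V0 → V7 → V4: max(1, 3) = 3
The minimum achievable maximum is 2.

2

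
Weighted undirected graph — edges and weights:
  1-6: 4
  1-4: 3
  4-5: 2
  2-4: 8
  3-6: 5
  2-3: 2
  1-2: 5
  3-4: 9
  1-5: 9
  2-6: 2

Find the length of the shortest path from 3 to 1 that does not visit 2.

Paths from 3 to 1 avoiding 2:
3-4-1: 9 + 3 = 12
3-6-1: 5 + 4 = 9
3-4-5-1: 9 + 2 + 9 = 20
Shortest: 9.

9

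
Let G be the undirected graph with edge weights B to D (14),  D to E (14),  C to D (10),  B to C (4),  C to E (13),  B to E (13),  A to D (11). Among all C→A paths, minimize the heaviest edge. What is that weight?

11

Candidate routes:
C-B-D-A: max(4, 14, 11) = 14
C-E-D-A: max(13, 14, 11) = 14
C-B-E-D-A: max(4, 13, 14, 11) = 14
C-E-B-D-A: max(13, 13, 14, 11) = 14
C-D-A: max(10, 11) = 11
Smallest bottleneck: 11.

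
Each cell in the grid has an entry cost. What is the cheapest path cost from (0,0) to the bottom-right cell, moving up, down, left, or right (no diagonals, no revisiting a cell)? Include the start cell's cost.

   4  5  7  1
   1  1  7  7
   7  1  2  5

Path (0,0) (1,0) (1,1) (2,1) (2,2) (2,3): 4 + 1 + 1 + 1 + 2 + 5 = 14.

14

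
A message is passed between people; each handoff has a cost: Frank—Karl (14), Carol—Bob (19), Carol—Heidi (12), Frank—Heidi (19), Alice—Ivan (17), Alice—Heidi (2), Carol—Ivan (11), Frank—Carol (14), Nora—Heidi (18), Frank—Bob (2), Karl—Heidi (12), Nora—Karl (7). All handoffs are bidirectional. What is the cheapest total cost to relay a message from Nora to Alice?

Comparing a few candidate routes:
Nora-Karl-Frank-Bob-Carol-Heidi-Alice: 7 + 14 + 2 + 19 + 12 + 2 = 56
Nora-Karl-Heidi-Alice: 7 + 12 + 2 = 21
Nora-Heidi-Carol-Ivan-Alice: 18 + 12 + 11 + 17 = 58
Nora-Karl-Frank-Carol-Heidi-Alice: 7 + 14 + 14 + 12 + 2 = 49
Nora-Karl-Frank-Heidi-Alice: 7 + 14 + 19 + 2 = 42
Nora-Heidi-Alice: 18 + 2 = 20
Shortest: 20.

20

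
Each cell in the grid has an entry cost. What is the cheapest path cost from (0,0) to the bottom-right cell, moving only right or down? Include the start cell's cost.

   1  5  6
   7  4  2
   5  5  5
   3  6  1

One optimal route is [0,0]→[0,1]→[1,1]→[1,2]→[2,2]→[3,2].
Its cost is 1 + 5 + 4 + 2 + 5 + 1 = 18.

18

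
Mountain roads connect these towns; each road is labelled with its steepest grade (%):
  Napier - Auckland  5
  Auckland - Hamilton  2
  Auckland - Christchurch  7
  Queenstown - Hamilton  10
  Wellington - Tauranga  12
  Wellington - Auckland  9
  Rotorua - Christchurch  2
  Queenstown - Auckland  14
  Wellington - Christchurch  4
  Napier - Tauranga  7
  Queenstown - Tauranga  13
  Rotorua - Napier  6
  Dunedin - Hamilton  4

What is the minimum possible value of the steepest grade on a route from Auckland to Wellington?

6

A few of the Auckland→Wellington routes:
Auckland - Christchurch - Rotorua - Napier - Tauranga - Wellington: max(7, 2, 6, 7, 12) = 12
Auckland - Napier - Tauranga - Wellington: max(5, 7, 12) = 12
Auckland - Hamilton - Queenstown - Tauranga - Wellington: max(2, 10, 13, 12) = 13
Auckland - Christchurch - Wellington: max(7, 4) = 7
Auckland - Napier - Rotorua - Christchurch - Wellington: max(5, 6, 2, 4) = 6
Auckland - Wellington: max(9) = 9
The minimum achievable maximum is 6%.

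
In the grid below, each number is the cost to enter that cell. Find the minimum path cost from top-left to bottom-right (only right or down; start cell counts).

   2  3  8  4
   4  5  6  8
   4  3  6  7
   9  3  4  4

24

One optimal route is r0c0 → r0c1 → r1c1 → r2c1 → r3c1 → r3c2 → r3c3.
Its cost is 2 + 3 + 5 + 3 + 3 + 4 + 4 = 24.
For comparison, the top-then-right route costs 36.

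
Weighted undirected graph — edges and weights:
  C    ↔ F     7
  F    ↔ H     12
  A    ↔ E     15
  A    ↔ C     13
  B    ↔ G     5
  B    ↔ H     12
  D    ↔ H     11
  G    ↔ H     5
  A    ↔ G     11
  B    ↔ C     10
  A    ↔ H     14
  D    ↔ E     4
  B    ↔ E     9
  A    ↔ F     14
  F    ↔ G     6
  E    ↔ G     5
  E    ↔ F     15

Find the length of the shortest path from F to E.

Some routes from F to E:
F → H → G → E: 12 + 5 + 5 = 22
F → G → E: 6 + 5 = 11
F → G → B → E: 6 + 5 + 9 = 20
F → E: 15
Shortest: 11.

11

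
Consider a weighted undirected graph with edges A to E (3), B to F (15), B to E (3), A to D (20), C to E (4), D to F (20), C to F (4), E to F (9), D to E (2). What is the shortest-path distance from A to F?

Some routes from A to F:
A→E→B→F: 3 + 3 + 15 = 21
A→E→C→F: 3 + 4 + 4 = 11
A→E→F: 3 + 9 = 12
Shortest: 11.

11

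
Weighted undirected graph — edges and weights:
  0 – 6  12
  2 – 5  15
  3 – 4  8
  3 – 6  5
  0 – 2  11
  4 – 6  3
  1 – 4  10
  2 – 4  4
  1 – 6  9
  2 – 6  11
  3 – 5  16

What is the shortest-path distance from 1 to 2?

Comparing a few candidate routes:
1→6→4→2: 9 + 3 + 4 = 16
1→4→6→2: 10 + 3 + 11 = 24
1→6→0→2: 9 + 12 + 11 = 32
1→4→2: 10 + 4 = 14
1→6→2: 9 + 11 = 20
1→6→3→4→2: 9 + 5 + 8 + 4 = 26
Best route has total 14.

14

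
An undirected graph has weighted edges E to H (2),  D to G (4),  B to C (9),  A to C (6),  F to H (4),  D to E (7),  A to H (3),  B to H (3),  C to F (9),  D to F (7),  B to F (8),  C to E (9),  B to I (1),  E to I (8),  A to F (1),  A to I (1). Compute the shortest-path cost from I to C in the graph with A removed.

Checking several routes:
I → B → H → E → C: 1 + 3 + 2 + 9 = 15
I → B → C: 1 + 9 = 10
I → B → H → F → C: 1 + 3 + 4 + 9 = 17
I → E → C: 8 + 9 = 17
Best route has total 10.

10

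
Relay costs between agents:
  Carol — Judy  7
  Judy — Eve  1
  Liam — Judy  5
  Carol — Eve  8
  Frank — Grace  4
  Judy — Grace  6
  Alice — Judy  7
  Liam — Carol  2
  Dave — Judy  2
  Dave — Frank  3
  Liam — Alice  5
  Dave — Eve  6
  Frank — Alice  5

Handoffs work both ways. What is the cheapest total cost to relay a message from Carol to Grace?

13

Checking several routes:
Carol - Eve - Judy - Grace: 8 + 1 + 6 = 15
Carol - Liam - Judy - Dave - Frank - Grace: 2 + 5 + 2 + 3 + 4 = 16
Carol - Judy - Grace: 7 + 6 = 13
Carol - Liam - Judy - Grace: 2 + 5 + 6 = 13
Shortest: 13.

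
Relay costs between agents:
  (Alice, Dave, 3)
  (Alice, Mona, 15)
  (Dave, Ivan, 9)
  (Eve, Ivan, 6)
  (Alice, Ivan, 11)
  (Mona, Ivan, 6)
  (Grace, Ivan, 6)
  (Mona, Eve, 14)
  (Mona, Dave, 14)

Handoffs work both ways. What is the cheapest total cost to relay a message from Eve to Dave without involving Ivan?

28

Candidate routes:
Eve→Mona→Alice→Dave: 14 + 15 + 3 = 32
Eve→Mona→Dave: 14 + 14 = 28
Shortest: 28.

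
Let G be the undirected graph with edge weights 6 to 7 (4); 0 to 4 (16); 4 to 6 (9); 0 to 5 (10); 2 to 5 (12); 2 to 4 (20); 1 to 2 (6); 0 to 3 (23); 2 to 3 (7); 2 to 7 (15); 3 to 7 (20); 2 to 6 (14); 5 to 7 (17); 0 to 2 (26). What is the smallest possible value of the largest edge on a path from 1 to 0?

12

A few of the 1→0 routes:
1 - 2 - 6 - 7 - 5 - 0: max(6, 14, 4, 17, 10) = 17
1 - 2 - 6 - 4 - 0: max(6, 14, 9, 16) = 16
1 - 2 - 5 - 0: max(6, 12, 10) = 12
1 - 2 - 7 - 6 - 4 - 0: max(6, 15, 4, 9, 16) = 16
The minimum achievable maximum is 12.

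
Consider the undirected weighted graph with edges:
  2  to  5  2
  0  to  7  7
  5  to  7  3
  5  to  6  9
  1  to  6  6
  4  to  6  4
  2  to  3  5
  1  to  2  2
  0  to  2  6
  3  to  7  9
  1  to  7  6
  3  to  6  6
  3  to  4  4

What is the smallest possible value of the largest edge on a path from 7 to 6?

Some routes from 7 to 6:
7 → 5 → 2 → 3 → 4 → 6: max(3, 2, 5, 4, 4) = 5
7 → 1 → 2 → 3 → 6: max(6, 2, 5, 6) = 6
7 → 5 → 2 → 1 → 6: max(3, 2, 2, 6) = 6
7 → 1 → 2 → 3 → 4 → 6: max(6, 2, 5, 4, 4) = 6
7 → 5 → 2 → 3 → 6: max(3, 2, 5, 6) = 6
The minimum achievable maximum is 5.

5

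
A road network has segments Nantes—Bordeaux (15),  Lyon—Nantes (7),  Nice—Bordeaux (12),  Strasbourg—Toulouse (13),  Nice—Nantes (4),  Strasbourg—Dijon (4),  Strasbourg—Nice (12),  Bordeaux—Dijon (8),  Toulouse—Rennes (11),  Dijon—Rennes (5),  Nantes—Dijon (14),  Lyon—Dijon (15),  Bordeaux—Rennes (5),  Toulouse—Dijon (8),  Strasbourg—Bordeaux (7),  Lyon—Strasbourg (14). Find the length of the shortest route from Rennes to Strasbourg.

Checking several routes:
Rennes → Dijon → Bordeaux → Strasbourg: 5 + 8 + 7 = 20
Rennes → Bordeaux → Dijon → Strasbourg: 5 + 8 + 4 = 17
Rennes → Dijon → Strasbourg: 5 + 4 = 9
Rennes → Bordeaux → Strasbourg: 5 + 7 = 12
Shortest: 9 mi.

9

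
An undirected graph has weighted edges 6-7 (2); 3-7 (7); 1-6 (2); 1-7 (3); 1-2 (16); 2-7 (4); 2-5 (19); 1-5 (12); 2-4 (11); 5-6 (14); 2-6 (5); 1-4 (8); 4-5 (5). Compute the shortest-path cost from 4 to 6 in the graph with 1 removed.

16

Comparing a few candidate routes:
4→2→6: 11 + 5 = 16
4→5→6: 5 + 14 = 19
4→2→7→6: 11 + 4 + 2 = 17
Shortest: 16.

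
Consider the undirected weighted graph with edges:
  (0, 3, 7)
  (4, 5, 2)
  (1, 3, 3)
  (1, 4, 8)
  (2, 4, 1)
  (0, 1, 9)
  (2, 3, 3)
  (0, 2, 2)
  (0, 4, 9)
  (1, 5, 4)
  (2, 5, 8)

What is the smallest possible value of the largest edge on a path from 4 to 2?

1

Comparing a few candidate routes:
4 → 5 → 1 → 3 → 2: max(2, 4, 3, 3) = 4
4 → 5 → 1 → 3 → 0 → 2: max(2, 4, 3, 7, 2) = 7
4 → 2: max(1) = 1
Best route has worst link 1.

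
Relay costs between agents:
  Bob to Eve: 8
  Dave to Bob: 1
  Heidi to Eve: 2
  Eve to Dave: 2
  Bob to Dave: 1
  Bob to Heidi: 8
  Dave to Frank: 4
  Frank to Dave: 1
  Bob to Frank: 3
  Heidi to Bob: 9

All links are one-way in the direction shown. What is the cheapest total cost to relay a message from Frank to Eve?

10

Candidate routes:
Frank - Dave - Bob - Heidi - Eve: 1 + 1 + 8 + 2 = 12
Frank - Dave - Bob - Eve: 1 + 1 + 8 = 10
Shortest: 10.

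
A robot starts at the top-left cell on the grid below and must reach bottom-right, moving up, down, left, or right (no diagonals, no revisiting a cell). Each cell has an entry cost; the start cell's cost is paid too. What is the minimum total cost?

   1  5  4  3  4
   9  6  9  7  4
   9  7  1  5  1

22

One optimal route is r0c0 -> r0c1 -> r0c2 -> r0c3 -> r0c4 -> r1c4 -> r2c4.
Its cost is 1 + 5 + 4 + 3 + 4 + 4 + 1 = 22.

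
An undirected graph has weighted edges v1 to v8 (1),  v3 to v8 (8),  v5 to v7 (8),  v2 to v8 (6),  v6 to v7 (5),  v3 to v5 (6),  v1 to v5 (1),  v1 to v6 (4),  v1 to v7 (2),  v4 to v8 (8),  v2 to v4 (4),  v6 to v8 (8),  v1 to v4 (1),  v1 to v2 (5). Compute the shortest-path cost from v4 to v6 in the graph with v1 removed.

16

Paths from v4 to v6 avoiding v1:
v4-v8-v3-v5-v7-v6: 8 + 8 + 6 + 8 + 5 = 35
v4-v2-v8-v3-v5-v7-v6: 4 + 6 + 8 + 6 + 8 + 5 = 37
v4-v2-v8-v6: 4 + 6 + 8 = 18
v4-v8-v6: 8 + 8 = 16
Shortest: 16.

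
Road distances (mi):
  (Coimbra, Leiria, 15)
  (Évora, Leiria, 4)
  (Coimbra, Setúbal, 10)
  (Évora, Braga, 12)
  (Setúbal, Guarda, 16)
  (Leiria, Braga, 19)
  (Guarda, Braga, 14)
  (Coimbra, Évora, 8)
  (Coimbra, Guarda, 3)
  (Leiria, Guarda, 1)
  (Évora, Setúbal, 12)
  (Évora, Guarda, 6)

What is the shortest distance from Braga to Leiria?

Comparing a few candidate routes:
Braga -> Leiria: 19
Braga -> Guarda -> Leiria: 14 + 1 = 15
Braga -> Évora -> Leiria: 12 + 4 = 16
Best route has total 15 mi.

15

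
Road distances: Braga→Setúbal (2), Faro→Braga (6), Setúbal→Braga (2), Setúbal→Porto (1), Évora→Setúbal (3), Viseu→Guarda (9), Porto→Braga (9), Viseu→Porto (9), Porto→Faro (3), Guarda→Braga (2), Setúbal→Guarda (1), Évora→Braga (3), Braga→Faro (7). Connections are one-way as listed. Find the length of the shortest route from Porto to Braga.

9

Candidate routes:
Porto -> Braga: 9
Porto -> Faro -> Braga: 3 + 6 = 9
Shortest: 9.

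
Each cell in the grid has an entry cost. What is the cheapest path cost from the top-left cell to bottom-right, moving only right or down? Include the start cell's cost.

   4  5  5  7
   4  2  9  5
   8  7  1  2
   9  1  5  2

Path r0c0 -> r1c0 -> r1c1 -> r2c1 -> r2c2 -> r2c3 -> r3c3: 4 + 4 + 2 + 7 + 1 + 2 + 2 = 22.
For comparison, the top-then-right route costs 30.

22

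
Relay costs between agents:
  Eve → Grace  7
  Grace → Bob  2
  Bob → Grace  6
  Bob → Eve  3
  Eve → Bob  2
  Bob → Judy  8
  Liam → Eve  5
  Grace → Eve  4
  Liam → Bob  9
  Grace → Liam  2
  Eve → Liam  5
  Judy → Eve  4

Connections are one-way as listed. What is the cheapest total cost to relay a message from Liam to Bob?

Paths from Liam to Bob:
Liam -> Bob: 9
Liam -> Eve -> Grace -> Bob: 5 + 7 + 2 = 14
Liam -> Eve -> Bob: 5 + 2 = 7
Best route has total 7.

7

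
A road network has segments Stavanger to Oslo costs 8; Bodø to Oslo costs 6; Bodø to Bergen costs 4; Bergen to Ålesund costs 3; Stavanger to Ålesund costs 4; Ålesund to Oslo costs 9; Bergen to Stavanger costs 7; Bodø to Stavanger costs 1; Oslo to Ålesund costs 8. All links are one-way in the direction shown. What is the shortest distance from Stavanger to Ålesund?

4

Candidate routes:
Stavanger → Ålesund: 4
Stavanger → Oslo → Ålesund: 8 + 8 = 16
Best route has total 4.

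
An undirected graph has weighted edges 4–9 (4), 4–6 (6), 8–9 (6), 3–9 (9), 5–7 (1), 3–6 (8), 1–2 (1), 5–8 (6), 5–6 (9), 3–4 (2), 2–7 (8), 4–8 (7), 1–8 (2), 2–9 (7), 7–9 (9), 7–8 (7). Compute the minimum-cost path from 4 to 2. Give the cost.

Comparing a few candidate routes:
4 → 8 → 1 → 2: 7 + 2 + 1 = 10
4 → 9 → 8 → 1 → 2: 4 + 6 + 2 + 1 = 13
4 → 9 → 2: 4 + 7 = 11
Best route has total 10.

10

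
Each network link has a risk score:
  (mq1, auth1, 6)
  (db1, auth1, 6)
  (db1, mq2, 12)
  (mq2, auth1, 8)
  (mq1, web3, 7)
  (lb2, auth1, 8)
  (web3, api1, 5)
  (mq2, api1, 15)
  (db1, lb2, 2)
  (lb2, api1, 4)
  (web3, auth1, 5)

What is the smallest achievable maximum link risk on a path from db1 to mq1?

A few of the db1→mq1 routes:
db1 - auth1 - mq1: max(6, 6) = 6
db1 - lb2 - api1 - web3 - mq1: max(2, 4, 5, 7) = 7
db1 - auth1 - web3 - mq1: max(6, 5, 7) = 7
db1 - lb2 - api1 - web3 - auth1 - mq1: max(2, 4, 5, 5, 6) = 6
Best route has worst link 6.

6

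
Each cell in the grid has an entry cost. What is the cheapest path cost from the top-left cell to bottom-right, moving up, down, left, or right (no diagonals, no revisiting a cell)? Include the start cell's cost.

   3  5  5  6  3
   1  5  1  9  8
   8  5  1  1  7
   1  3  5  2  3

17

Best path: r0c0 r1c0 r1c1 r1c2 r2c2 r2c3 r3c3 r3c4
Cost: 3 + 1 + 5 + 1 + 1 + 1 + 2 + 3 = 17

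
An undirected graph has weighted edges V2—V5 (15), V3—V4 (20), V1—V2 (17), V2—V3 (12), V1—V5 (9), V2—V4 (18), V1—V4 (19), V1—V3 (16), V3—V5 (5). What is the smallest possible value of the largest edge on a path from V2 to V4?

18

A few of the V2→V4 routes:
V2 - V5 - V1 - V4: max(15, 9, 19) = 19
V2 - V5 - V3 - V1 - V4: max(15, 5, 16, 19) = 19
V2 - V1 - V4: max(17, 19) = 19
V2 - V4: max(18) = 18
Best route has worst link 18.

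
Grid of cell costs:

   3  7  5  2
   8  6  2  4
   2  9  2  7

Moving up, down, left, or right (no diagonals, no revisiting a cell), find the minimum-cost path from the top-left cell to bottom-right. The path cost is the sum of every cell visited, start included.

Take r0c0 -> r0c1 -> r0c2 -> r1c2 -> r2c2 -> r2c3 for a total of 3 + 7 + 5 + 2 + 2 + 7 = 26.

26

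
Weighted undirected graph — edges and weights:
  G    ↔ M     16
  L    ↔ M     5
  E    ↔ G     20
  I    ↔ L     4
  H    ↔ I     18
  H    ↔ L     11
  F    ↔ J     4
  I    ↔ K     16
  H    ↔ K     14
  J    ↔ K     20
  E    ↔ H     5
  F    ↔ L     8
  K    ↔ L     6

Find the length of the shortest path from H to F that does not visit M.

19

Checking several routes:
H-K-L-F: 14 + 6 + 8 = 28
H-K-J-F: 14 + 20 + 4 = 38
H-L-K-J-F: 11 + 6 + 20 + 4 = 41
H-I-L-F: 18 + 4 + 8 = 30
H-L-F: 11 + 8 = 19
Shortest: 19.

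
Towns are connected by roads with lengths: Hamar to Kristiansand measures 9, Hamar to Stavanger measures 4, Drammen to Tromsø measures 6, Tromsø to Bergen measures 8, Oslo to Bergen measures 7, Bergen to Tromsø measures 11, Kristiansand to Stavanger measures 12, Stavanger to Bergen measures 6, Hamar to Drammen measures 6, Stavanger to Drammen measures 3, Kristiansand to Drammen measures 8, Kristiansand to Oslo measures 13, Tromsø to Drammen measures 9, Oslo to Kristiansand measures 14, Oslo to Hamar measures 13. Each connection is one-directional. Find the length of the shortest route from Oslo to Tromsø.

Comparing a few candidate routes:
Oslo → Hamar → Stavanger → Drammen → Tromsø: 13 + 4 + 3 + 6 = 26
Oslo → Hamar → Stavanger → Bergen → Tromsø: 13 + 4 + 6 + 11 = 34
Oslo → Hamar → Drammen → Tromsø: 13 + 6 + 6 = 25
Oslo → Bergen → Tromsø: 7 + 11 = 18
Oslo → Kristiansand → Drammen → Tromsø: 14 + 8 + 6 = 28
Shortest: 18.

18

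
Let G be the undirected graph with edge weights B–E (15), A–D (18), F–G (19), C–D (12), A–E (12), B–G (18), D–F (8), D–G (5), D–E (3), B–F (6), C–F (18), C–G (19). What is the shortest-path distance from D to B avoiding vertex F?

Routes from D to B avoiding F:
D -> G -> B: 5 + 18 = 23
D -> A -> E -> B: 18 + 12 + 15 = 45
D -> C -> G -> B: 12 + 19 + 18 = 49
D -> E -> B: 3 + 15 = 18
Shortest: 18.

18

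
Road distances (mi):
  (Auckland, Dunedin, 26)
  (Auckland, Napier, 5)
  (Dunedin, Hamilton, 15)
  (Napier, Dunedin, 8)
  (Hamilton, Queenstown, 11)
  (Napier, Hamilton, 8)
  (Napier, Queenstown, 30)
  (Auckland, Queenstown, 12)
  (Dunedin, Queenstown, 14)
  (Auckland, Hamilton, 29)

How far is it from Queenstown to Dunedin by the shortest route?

14

Checking several routes:
Queenstown → Hamilton → Dunedin: 11 + 15 = 26
Queenstown → Hamilton → Napier → Dunedin: 11 + 8 + 8 = 27
Queenstown → Auckland → Napier → Dunedin: 12 + 5 + 8 = 25
Queenstown → Dunedin: 14
Best route has total 14 mi.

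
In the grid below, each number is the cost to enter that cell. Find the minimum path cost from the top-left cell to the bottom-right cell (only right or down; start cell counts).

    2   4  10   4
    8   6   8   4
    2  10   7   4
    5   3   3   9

32

One optimal route is [0,0] -> [1,0] -> [2,0] -> [3,0] -> [3,1] -> [3,2] -> [3,3].
Its cost is 2 + 8 + 2 + 5 + 3 + 3 + 9 = 32.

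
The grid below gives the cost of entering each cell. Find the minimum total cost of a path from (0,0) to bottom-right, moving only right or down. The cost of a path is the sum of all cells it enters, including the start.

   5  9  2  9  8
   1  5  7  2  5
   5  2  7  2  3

One optimal route is r0c0→r1c0→r1c1→r1c2→r1c3→r2c3→r2c4.
Its cost is 5 + 1 + 5 + 7 + 2 + 2 + 3 = 25.
(Top row then right column would cost 41.)

25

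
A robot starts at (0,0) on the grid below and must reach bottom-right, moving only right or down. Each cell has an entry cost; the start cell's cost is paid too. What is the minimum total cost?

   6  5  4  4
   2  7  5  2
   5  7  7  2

Take [0,0] -> [0,1] -> [0,2] -> [0,3] -> [1,3] -> [2,3] for a total of 6 + 5 + 4 + 4 + 2 + 2 = 23.

23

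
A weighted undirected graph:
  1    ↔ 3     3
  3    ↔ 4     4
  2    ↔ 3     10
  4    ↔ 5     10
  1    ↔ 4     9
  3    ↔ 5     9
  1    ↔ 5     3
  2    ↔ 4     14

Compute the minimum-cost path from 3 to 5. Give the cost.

6

Checking several routes:
3 - 5: 9
3 - 1 - 5: 3 + 3 = 6
3 - 4 - 5: 4 + 10 = 14
3 - 4 - 1 - 5: 4 + 9 + 3 = 16
Best route has total 6.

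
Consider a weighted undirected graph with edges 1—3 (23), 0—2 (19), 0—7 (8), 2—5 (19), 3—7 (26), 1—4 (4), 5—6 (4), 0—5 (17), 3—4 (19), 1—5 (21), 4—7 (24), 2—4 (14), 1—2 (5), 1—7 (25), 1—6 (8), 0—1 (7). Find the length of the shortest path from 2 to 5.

17

A few of the 2→5 routes:
2 - 5: 19
2 - 1 - 0 - 5: 5 + 7 + 17 = 29
2 - 1 - 6 - 5: 5 + 8 + 4 = 17
2 - 1 - 5: 5 + 21 = 26
Best route has total 17.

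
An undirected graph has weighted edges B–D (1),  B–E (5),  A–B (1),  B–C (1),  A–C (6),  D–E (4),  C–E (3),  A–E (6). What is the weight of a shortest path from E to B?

Some routes from E to B:
E-D-B: 4 + 1 = 5
E-C-B: 3 + 1 = 4
E-B: 5
Shortest: 4.

4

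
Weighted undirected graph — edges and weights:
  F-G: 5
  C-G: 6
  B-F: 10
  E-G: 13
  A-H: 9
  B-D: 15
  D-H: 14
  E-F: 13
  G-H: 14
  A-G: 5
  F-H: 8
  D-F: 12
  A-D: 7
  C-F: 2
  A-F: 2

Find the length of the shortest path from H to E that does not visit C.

Checking several routes:
H→A→F→E: 9 + 2 + 13 = 24
H→F→E: 8 + 13 = 21
H→F→G→E: 8 + 5 + 13 = 26
H→A→G→E: 9 + 5 + 13 = 27
Shortest: 21.

21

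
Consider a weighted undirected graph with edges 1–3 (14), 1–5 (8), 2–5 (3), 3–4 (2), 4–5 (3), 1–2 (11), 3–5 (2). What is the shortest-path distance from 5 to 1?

8

Routes from 5 to 1:
5 → 4 → 3 → 1: 3 + 2 + 14 = 19
5 → 2 → 1: 3 + 11 = 14
5 → 1: 8
5 → 3 → 1: 2 + 14 = 16
Shortest: 8.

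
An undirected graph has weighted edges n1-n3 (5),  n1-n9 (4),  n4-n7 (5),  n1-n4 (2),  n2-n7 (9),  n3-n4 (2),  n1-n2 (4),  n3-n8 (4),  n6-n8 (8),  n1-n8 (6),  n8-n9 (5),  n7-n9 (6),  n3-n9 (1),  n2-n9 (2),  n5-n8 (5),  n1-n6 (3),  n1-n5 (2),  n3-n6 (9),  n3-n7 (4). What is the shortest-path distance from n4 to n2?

Some routes from n4 to n2:
n4-n3-n9-n2: 2 + 1 + 2 = 5
n4-n1-n9-n2: 2 + 4 + 2 = 8
n4-n1-n2: 2 + 4 = 6
The minimum is 5.

5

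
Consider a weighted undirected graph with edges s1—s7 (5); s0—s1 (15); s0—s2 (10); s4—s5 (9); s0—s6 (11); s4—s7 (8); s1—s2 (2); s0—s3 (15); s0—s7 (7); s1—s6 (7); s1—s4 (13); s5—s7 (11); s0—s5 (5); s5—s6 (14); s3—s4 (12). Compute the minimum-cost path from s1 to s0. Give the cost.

A few of the s1→s0 routes:
s1-s7-s0: 5 + 7 = 12
s1-s2-s0: 2 + 10 = 12
s1-s0: 15
s1-s6-s0: 7 + 11 = 18
The minimum is 12.

12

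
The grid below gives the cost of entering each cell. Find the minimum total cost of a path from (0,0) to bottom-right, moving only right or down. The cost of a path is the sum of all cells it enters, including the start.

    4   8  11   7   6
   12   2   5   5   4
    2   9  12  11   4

Take r0c0 r0c1 r1c1 r1c2 r1c3 r1c4 r2c4 for a total of 4 + 8 + 2 + 5 + 5 + 4 + 4 = 32.
(Top row then right column would cost 44.)

32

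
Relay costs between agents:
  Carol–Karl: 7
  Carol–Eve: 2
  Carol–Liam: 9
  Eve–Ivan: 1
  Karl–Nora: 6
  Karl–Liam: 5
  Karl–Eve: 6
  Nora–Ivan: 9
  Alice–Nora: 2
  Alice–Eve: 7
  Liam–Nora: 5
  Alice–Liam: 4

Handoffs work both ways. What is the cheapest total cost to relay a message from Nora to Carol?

11

Comparing a few candidate routes:
Nora→Liam→Carol: 5 + 9 = 14
Nora→Ivan→Eve→Carol: 9 + 1 + 2 = 12
Nora→Alice→Eve→Carol: 2 + 7 + 2 = 11
Nora→Alice→Liam→Carol: 2 + 4 + 9 = 15
Nora→Karl→Carol: 6 + 7 = 13
Nora→Karl→Eve→Carol: 6 + 6 + 2 = 14
Best route has total 11.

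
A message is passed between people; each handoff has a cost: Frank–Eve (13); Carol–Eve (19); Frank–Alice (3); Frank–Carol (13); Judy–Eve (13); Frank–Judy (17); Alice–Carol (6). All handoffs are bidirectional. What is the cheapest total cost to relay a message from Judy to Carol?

A few of the Judy→Carol routes:
Judy → Frank → Carol: 17 + 13 = 30
Judy → Eve → Carol: 13 + 19 = 32
Judy → Frank → Alice → Carol: 17 + 3 + 6 = 26
Judy → Eve → Frank → Alice → Carol: 13 + 13 + 3 + 6 = 35
The minimum is 26.

26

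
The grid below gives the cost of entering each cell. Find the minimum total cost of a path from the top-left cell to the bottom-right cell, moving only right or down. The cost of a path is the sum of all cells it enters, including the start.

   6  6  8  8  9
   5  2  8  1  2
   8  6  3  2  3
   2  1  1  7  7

Best path: [0,0] -> [1,0] -> [1,1] -> [1,2] -> [1,3] -> [1,4] -> [2,4] -> [3,4]
Cost: 6 + 5 + 2 + 8 + 1 + 2 + 3 + 7 = 34
(Top row then right column would cost 49.)

34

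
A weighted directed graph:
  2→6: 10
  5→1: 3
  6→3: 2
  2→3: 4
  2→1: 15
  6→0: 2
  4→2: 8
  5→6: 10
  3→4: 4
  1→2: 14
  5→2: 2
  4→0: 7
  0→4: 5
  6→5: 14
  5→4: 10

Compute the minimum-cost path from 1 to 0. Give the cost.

Paths from 1 to 0:
1 -> 2 -> 3 -> 4 -> 0: 14 + 4 + 4 + 7 = 29
1 -> 2 -> 6 -> 5 -> 4 -> 0: 14 + 10 + 14 + 10 + 7 = 55
1 -> 2 -> 6 -> 3 -> 4 -> 0: 14 + 10 + 2 + 4 + 7 = 37
1 -> 2 -> 6 -> 0: 14 + 10 + 2 = 26
Best route has total 26.

26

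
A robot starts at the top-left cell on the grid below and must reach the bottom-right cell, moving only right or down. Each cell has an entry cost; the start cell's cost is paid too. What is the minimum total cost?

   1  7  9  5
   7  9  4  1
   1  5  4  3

21

Cheapest: (0,0) -> (1,0) -> (2,0) -> (2,1) -> (2,2) -> (2,3)
  1 + 7 + 1 + 5 + 4 + 3 = 21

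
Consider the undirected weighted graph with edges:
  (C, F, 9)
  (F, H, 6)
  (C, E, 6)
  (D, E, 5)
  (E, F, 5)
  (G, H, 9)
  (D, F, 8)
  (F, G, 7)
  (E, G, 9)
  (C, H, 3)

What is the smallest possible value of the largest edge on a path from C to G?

A few of the C→G routes:
C-F-G: max(9, 7) = 9
C-E-F-G: max(6, 5, 7) = 7
C-F-D-E-G: max(9, 8, 5, 9) = 9
C-H-F-G: max(3, 6, 7) = 7
C-F-H-G: max(9, 6, 9) = 9
C-E-D-F-G: max(6, 5, 8, 7) = 8
Smallest bottleneck: 7.

7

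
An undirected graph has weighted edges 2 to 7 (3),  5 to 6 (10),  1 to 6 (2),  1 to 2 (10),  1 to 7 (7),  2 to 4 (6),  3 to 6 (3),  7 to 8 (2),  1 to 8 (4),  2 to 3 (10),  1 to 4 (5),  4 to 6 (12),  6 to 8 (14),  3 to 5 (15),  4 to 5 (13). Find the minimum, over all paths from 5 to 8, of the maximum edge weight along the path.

10

Some routes from 5 to 8:
5→6→1→7→8: max(10, 2, 7, 2) = 10
5→6→1→8: max(10, 2, 4) = 10
5→6→1→4→2→7→8: max(10, 2, 5, 6, 3, 2) = 10
Smallest bottleneck: 10.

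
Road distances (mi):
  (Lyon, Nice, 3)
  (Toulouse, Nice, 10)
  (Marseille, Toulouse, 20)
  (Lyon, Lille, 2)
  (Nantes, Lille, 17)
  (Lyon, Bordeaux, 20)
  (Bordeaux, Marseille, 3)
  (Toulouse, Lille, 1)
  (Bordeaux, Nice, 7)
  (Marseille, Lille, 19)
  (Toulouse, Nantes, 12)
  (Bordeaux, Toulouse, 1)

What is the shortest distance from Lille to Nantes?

13

A few of the Lille→Nantes routes:
Lille -> Lyon -> Nice -> Toulouse -> Nantes: 2 + 3 + 10 + 12 = 27
Lille -> Nantes: 17
Lille -> Toulouse -> Nantes: 1 + 12 = 13
Lille -> Lyon -> Nice -> Bordeaux -> Toulouse -> Nantes: 2 + 3 + 7 + 1 + 12 = 25
Lille -> Lyon -> Bordeaux -> Toulouse -> Nantes: 2 + 20 + 1 + 12 = 35
Lille -> Marseille -> Bordeaux -> Toulouse -> Nantes: 19 + 3 + 1 + 12 = 35
Shortest: 13 mi.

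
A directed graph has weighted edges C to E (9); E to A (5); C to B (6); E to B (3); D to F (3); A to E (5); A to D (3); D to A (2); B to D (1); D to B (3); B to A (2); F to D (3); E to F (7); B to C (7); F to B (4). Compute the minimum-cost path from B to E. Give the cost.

7

Candidate routes:
B -> A -> E: 2 + 5 = 7
B -> D -> A -> E: 1 + 2 + 5 = 8
B -> C -> E: 7 + 9 = 16
The minimum is 7.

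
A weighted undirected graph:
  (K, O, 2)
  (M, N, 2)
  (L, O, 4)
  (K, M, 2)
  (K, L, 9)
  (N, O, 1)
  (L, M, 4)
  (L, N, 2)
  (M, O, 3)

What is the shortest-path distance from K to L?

Some routes from K to L:
K→M→N→L: 2 + 2 + 2 = 6
K→O→N→L: 2 + 1 + 2 = 5
K→M→L: 2 + 4 = 6
K→O→L: 2 + 4 = 6
Shortest: 5.

5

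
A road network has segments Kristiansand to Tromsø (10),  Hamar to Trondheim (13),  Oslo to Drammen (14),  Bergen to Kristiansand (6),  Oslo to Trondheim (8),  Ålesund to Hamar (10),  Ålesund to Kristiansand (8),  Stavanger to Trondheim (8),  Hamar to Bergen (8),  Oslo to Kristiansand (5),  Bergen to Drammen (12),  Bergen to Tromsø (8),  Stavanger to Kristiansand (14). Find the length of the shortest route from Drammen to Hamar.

20

Comparing a few candidate routes:
Drammen → Oslo → Trondheim → Hamar: 14 + 8 + 13 = 35
Drammen → Bergen → Hamar: 12 + 8 = 20
Drammen → Oslo → Kristiansand → Bergen → Hamar: 14 + 5 + 6 + 8 = 33
Drammen → Bergen → Kristiansand → Ålesund → Hamar: 12 + 6 + 8 + 10 = 36
Best route has total 20.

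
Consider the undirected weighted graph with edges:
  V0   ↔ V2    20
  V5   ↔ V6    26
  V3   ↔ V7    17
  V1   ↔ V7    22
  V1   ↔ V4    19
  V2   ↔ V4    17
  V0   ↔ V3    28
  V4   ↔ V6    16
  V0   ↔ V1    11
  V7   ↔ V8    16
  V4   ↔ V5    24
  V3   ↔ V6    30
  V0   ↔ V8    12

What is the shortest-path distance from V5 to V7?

Some routes from V5 to V7:
V5 - V4 - V1 - V7: 24 + 19 + 22 = 65
V5 - V4 - V6 - V3 - V7: 24 + 16 + 30 + 17 = 87
V5 - V6 - V3 - V7: 26 + 30 + 17 = 73
V5 - V4 - V1 - V0 - V8 - V7: 24 + 19 + 11 + 12 + 16 = 82
V5 - V6 - V4 - V1 - V7: 26 + 16 + 19 + 22 = 83
Best route has total 65.

65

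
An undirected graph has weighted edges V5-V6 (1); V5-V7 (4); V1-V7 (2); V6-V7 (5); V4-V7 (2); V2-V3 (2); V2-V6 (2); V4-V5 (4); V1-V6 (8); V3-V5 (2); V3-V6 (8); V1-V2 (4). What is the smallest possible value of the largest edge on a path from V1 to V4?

Some routes from V1 to V4:
V1 → V2 → V3 → V5 → V4: max(4, 2, 2, 4) = 4
V1 → V2 → V3 → V5 → V7 → V4: max(4, 2, 2, 4, 2) = 4
V1 → V7 → V4: max(2, 2) = 2
The minimum achievable maximum is 2.

2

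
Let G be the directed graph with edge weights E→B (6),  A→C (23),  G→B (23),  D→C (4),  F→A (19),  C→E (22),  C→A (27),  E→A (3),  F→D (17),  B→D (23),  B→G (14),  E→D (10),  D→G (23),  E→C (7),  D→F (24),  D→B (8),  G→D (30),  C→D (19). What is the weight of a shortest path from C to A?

25

Comparing a few candidate routes:
C-E-A: 22 + 3 = 25
C-D-F-A: 19 + 24 + 19 = 62
C-A: 27
The minimum is 25.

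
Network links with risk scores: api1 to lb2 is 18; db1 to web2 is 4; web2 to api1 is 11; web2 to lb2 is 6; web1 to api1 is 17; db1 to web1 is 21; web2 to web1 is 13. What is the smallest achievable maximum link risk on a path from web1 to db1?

Candidate routes:
web1 -> api1 -> web2 -> db1: max(17, 11, 4) = 17
web1 -> db1: max(21) = 21
web1 -> web2 -> db1: max(13, 4) = 13
web1 -> api1 -> lb2 -> web2 -> db1: max(17, 18, 6, 4) = 18
Best route has worst link 13.

13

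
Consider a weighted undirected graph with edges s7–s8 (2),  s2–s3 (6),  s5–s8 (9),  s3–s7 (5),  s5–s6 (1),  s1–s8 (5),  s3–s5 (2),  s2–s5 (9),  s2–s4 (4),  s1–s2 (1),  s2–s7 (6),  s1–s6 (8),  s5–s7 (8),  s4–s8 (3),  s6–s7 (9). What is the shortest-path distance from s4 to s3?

Comparing a few candidate routes:
s4 -> s8 -> s5 -> s3: 3 + 9 + 2 = 14
s4 -> s8 -> s7 -> s3: 3 + 2 + 5 = 10
s4 -> s2 -> s3: 4 + 6 = 10
Best route has total 10.

10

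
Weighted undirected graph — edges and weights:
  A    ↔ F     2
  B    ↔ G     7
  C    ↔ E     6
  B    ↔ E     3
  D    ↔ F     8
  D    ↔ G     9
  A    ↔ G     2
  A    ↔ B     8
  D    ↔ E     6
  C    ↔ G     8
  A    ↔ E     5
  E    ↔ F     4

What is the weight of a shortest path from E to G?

7

Checking several routes:
E - B - G: 3 + 7 = 10
E - B - A - G: 3 + 8 + 2 = 13
E - C - G: 6 + 8 = 14
E - F - A - G: 4 + 2 + 2 = 8
E - A - G: 5 + 2 = 7
The minimum is 7.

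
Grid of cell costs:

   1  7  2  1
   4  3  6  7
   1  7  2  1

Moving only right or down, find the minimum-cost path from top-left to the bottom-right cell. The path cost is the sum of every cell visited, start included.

Path r0c0→r1c0→r2c0→r2c1→r2c2→r2c3: 1 + 4 + 1 + 7 + 2 + 1 = 16.
For comparison, the top-then-right route costs 19.

16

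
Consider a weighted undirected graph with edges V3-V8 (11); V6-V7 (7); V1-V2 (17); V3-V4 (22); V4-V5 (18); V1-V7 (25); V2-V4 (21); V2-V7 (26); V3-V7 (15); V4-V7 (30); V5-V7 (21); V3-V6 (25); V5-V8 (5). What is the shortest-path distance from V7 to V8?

26

Checking several routes:
V7 → V5 → V8: 21 + 5 = 26
V7 → V3 → V8: 15 + 11 = 26
V7 → V6 → V3 → V8: 7 + 25 + 11 = 43
The minimum is 26.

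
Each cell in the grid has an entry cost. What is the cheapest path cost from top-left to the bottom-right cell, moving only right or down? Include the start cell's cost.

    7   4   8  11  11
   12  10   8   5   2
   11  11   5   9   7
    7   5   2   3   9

46

Path (0,0) (0,1) (0,2) (1,2) (2,2) (3,2) (3,3) (3,4): 7 + 4 + 8 + 8 + 5 + 2 + 3 + 9 = 46.
For comparison, the top-then-right route costs 59.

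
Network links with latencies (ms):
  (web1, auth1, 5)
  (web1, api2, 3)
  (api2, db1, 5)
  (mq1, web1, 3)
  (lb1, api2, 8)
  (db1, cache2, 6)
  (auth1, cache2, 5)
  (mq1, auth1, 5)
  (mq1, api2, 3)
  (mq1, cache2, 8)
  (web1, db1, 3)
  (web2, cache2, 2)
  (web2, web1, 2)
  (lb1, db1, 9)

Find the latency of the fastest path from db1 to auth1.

8

Some routes from db1 to auth1:
db1→web1→mq1→auth1: 3 + 3 + 5 = 11
db1→web1→web2→cache2→auth1: 3 + 2 + 2 + 5 = 12
db1→web1→auth1: 3 + 5 = 8
db1→api2→web1→auth1: 5 + 3 + 5 = 13
db1→cache2→auth1: 6 + 5 = 11
Shortest: 8 ms.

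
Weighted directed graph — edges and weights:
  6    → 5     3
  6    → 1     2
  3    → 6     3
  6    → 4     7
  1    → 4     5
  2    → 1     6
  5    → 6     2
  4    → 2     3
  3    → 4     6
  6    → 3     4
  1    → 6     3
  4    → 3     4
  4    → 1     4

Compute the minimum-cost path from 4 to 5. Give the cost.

10

Candidate routes:
4 -> 3 -> 6 -> 5: 4 + 3 + 3 = 10
4 -> 1 -> 6 -> 5: 4 + 3 + 3 = 10
4 -> 2 -> 1 -> 6 -> 5: 3 + 6 + 3 + 3 = 15
The minimum is 10.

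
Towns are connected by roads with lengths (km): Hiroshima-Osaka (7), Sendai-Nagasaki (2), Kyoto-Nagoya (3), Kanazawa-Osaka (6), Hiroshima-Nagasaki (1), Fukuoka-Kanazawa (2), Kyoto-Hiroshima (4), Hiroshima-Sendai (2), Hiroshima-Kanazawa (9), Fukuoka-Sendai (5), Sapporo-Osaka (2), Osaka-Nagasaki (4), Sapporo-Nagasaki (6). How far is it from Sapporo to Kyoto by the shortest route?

11

Checking several routes:
Sapporo -> Osaka -> Hiroshima -> Kyoto: 2 + 7 + 4 = 13
Sapporo -> Nagasaki -> Sendai -> Hiroshima -> Kyoto: 6 + 2 + 2 + 4 = 14
Sapporo -> Osaka -> Nagasaki -> Hiroshima -> Kyoto: 2 + 4 + 1 + 4 = 11
Sapporo -> Nagasaki -> Hiroshima -> Kyoto: 6 + 1 + 4 = 11
Sapporo -> Osaka -> Nagasaki -> Sendai -> Hiroshima -> Kyoto: 2 + 4 + 2 + 2 + 4 = 14
The minimum is 11 km.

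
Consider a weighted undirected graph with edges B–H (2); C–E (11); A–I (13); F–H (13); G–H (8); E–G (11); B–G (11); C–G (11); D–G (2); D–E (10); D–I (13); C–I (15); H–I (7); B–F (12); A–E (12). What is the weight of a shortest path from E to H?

19

A few of the E→H routes:
E→G→B→H: 11 + 11 + 2 = 24
E→G→H: 11 + 8 = 19
E→D→G→B→H: 10 + 2 + 11 + 2 = 25
E→D→G→H: 10 + 2 + 8 = 20
Best route has total 19.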